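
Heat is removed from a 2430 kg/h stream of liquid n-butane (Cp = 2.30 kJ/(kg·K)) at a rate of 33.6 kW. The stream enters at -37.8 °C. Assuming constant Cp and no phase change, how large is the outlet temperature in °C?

Q = 33.6 kW = 120960 kJ/h
ΔT = Q/(ṁ·Cp) = 120960/(2430×2.30) = 21.643 K
T_out = -37.8 − 21.643 = -59.443 °C

T_out = -59.4 °C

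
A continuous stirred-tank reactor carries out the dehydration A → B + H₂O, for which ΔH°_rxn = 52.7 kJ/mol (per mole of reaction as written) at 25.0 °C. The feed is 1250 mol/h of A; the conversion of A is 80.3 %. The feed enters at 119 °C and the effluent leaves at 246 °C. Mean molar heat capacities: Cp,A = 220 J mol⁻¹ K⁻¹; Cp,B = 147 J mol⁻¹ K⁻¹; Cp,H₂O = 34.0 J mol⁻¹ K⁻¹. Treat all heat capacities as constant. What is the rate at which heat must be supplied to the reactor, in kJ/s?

Q_in = 22.0 kJ/s

Extent of reaction ξ = 0.803 × 1250 = 1003.8 mol/h
Reaction term: ξ·ΔH°_rxn = 1003.8 × 52.7 = 52898 kJ/h
Sensible, feed 119→25 °C: -25850 kJ/h
Outlet flows (mol/h): A 246.25, B 1003.8, H₂O 1003.8
Sensible, products 25→246 °C: 52124 kJ/h
Q = ΔH = 79171 kJ/h = 21.992 kW
Heat supplied = 21.992 kJ/s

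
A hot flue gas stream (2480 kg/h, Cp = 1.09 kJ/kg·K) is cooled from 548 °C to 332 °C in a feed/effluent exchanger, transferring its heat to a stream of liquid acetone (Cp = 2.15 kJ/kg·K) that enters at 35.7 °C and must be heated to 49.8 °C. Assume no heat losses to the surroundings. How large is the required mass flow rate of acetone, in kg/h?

ṁ_c = 19300 kg/h

Heat released by hot stream: Q = 2480 × 1.09 × (548 − 332) = 583890 kJ/h
Energy balance on cold side (adiabatic exchanger): Q = ṁ_c·Cp_c·(T_c,out − T_c,in)
ṁ_c = 583890 / [2.15 × (49.8 − 35.7)] = 19261 kg/h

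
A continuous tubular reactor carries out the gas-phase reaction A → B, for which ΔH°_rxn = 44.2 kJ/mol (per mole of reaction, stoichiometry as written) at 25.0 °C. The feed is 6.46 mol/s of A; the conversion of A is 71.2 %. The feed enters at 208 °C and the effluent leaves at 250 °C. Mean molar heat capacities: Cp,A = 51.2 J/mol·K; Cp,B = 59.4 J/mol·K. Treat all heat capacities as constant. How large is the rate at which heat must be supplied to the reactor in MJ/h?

Q_in = 812 MJ/h

Extent of reaction ξ = 0.712 × 6.46 = 4.5995 mol/s
Reaction term: ξ·ΔH°_rxn = 4.5995 × 44.2 = 203.3 kJ/s
Sensible, feed 208→25 °C: -60.528 kJ/s
Outlet flows (mol/s): A 1.8605, B 4.5995
Sensible, products 25→250 °C: 82.905 kJ/s
Q = ΔH = 225.68 kJ/s = 225.68 kW
Heat supplied = 812.44 MJ/h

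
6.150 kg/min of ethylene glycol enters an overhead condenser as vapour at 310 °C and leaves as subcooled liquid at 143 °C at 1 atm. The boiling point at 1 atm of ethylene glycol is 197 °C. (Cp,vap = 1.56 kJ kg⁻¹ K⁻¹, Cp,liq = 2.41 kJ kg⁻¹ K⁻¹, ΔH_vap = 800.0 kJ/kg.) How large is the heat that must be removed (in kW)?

Q_c = 113 kW

vapour 310→197 °C: -176.28 kJ/kg
condensation at 197 °C: -800 kJ/kg
liquid 197→143 °C: -130.14 kJ/kg
Δh = -176.28 + -800 + -130.14 = -1106.4 kJ/kg
Q = ṁ·Δh = 6.150 kg/min × -1106.4 kJ/kg = -6804.5 kJ/min
|Q| = 113.41 kW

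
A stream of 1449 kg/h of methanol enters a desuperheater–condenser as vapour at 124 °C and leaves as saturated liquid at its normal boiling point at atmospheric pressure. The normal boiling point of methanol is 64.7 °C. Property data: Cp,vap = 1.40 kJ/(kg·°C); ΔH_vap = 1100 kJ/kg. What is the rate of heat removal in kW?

Q_c = 476 kW

vapour 124→64.7 °C: -83.02 kJ/kg
condensation at 64.7 °C: -1100 kJ/kg
Δh = -83.02 + -1100 = -1183 kJ/kg
Q = ṁ·Δh = 1449 kg/h × -1183 kJ/kg = -1.7142e+06 kJ/h
|Q| = 476.17 kW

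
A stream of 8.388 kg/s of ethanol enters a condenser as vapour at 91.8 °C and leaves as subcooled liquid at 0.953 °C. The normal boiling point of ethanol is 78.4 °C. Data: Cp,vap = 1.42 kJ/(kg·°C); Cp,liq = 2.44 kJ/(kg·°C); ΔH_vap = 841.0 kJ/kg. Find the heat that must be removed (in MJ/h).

vapour 91.8→78.4 °C: -19.028 kJ/kg
condensation at 78.4 °C: -841 kJ/kg
liquid 78.4→0.953 °C: -188.97 kJ/kg
Δh = -19.028 + -841 + -188.97 = -1049 kJ/kg
Q = ṁ·Δh = 8.388 kg/s × -1049 kJ/kg = -8799 kJ/s
|Q| = 8799 kW = 31676 MJ/h

Q_c = 31700 MJ/h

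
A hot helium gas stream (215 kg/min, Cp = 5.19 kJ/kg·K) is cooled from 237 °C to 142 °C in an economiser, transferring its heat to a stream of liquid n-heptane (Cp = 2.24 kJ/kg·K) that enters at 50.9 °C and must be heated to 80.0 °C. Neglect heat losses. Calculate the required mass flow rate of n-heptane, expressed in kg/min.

Heat released by hot stream: Q = 215 × 5.19 × (237 − 142) = 106010 kJ/min
Energy balance on cold side (adiabatic exchanger): Q = ṁ_c·Cp_c·(T_c,out − T_c,in)
ṁ_c = 106010 / [2.24 × (80.0 − 50.9)] = 1626.3 kg/min

ṁ_c = 1630 kg/min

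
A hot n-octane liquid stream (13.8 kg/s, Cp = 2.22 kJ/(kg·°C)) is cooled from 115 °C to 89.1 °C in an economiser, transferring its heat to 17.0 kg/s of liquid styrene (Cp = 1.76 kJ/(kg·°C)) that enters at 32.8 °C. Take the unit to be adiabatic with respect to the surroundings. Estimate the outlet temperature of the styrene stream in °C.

T_c,out = 59.3 °C

Heat released by hot stream: Q = 13.8 × 2.22 × (115 − 89.1) = 793.47 kJ/s
Energy balance on cold side (adiabatic exchanger): Q = ṁ_c·Cp_c·(T_c,out − T_c,in)
T_c,out = 32.8 + 793.47/(17.0 × 1.76) = 59.32 °C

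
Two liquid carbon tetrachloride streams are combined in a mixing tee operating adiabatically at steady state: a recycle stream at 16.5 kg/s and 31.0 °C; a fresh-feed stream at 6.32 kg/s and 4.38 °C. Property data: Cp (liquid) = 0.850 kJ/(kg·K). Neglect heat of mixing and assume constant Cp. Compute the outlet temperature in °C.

T_out = 23.6 °C

No heat crosses the boundary, so H_out = H_in.
Σ ṁᵢCp,ᵢTᵢ = 16.5×0.850×31.0 + 6.32×0.850×4.38 = 458.3
Σ ṁᵢCp,ᵢ = 16.5×0.850 + 6.32×0.850 = 19.397
T_out = 458.3 / 19.397 = 23.628 °C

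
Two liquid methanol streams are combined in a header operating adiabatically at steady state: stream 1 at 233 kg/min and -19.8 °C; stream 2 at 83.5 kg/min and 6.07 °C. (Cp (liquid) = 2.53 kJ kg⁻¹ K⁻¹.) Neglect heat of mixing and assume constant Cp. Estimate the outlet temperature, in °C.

T_out = -13.0 °C

Energy balance with Q = 0: Σ ṁᵢCp,ᵢ(T_out − Tᵢ) = 0
Σ ṁᵢCp,ᵢTᵢ = 233×2.53×-19.8 + 83.5×2.53×6.07 = -10390
Σ ṁᵢCp,ᵢ = 233×2.53 + 83.5×2.53 = 800.75
T_out = -10390 / 800.75 = -12.975 °C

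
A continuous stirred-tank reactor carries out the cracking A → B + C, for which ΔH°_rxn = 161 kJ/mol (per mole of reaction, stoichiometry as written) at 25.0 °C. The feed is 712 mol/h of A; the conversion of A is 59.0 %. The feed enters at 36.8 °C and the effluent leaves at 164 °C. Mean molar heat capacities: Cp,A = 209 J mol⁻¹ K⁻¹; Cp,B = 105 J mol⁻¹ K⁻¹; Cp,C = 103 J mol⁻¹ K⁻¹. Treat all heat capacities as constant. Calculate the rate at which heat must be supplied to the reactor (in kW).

Q_in = 24.0 kW

Extent of reaction ξ = 0.590 × 712 = 420.08 mol/h
Reaction term: ξ·ΔH°_rxn = 420.08 × 161 = 67633 kJ/h
Sensible, feed 36.8→25 °C: -1755.9 kJ/h
Outlet flows (mol/h): A 291.92, B 420.08, C 420.08
Sensible, products 25→164 °C: 20626 kJ/h
Q = ΔH = 86503 kJ/h = 24.029 kW
Heat supplied = 24.029 kW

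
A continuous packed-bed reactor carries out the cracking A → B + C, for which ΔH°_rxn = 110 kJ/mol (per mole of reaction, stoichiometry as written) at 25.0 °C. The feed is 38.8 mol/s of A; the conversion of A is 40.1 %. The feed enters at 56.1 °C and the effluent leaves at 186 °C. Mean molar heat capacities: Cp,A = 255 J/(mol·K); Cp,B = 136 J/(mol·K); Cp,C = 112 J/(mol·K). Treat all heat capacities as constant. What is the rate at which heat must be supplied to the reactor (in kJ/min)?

Q_in = 179000 kJ/min

Extent of reaction ξ = 0.401 × 38.8 = 15.559 mol/s
Reaction term: ξ·ΔH°_rxn = 15.559 × 110 = 1711.5 kJ/s
Sensible, feed 56.1→25 °C: -307.7 kJ/s
Outlet flows (mol/s): A 23.241, B 15.559, C 15.559
Sensible, products 25→186 °C: 1575.4 kJ/s
Q = ΔH = 2979.2 kJ/s = 2979.2 kW
Heat supplied = 178750 kJ/min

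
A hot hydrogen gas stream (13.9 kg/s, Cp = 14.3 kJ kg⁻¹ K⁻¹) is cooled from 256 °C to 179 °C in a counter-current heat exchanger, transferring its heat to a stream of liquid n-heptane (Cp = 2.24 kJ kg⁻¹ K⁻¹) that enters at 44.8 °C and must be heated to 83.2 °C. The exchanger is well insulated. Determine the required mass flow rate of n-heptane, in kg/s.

ṁ_c = 178 kg/s

Heat released by hot stream: Q = 13.9 × 14.3 × (256 − 179) = 15305 kJ/s
Energy balance on cold side (adiabatic exchanger): Q = ṁ_c·Cp_c·(T_c,out − T_c,in)
ṁ_c = 15305 / [2.24 × (83.2 − 44.8)] = 177.94 kg/s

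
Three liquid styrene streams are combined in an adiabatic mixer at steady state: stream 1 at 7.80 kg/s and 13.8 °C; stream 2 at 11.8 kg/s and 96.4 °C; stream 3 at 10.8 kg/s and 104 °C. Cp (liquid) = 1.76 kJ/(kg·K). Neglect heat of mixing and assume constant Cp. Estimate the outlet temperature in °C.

No heat crosses the boundary, so H_out = H_in.
Σ ṁᵢCp,ᵢTᵢ = 7.80×1.76×13.8 + 11.8×1.76×96.4 + 10.8×1.76×104 = 4168.3
Σ ṁᵢCp,ᵢ = 7.80×1.76 + 11.8×1.76 + 10.8×1.76 = 53.504
T_out = 4168.3 / 53.504 = 77.907 °C

T_out = 77.9 °C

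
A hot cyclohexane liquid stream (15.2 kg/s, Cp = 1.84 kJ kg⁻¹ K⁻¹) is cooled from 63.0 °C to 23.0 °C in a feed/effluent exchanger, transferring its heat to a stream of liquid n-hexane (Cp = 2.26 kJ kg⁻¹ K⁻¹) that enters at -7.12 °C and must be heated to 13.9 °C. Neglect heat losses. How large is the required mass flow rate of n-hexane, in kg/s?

Heat released by hot stream: Q = 15.2 × 1.84 × (63.0 − 23.0) = 1118.7 kJ/s
Energy balance on cold side (adiabatic exchanger): Q = ṁ_c·Cp_c·(T_c,out − T_c,in)
ṁ_c = 1118.7 / [2.26 × (13.9 − -7.12)] = 23.549 kg/s

ṁ_c = 23.5 kg/s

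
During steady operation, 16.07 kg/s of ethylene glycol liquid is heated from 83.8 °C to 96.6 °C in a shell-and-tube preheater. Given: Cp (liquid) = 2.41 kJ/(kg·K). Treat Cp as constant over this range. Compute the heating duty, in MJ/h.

Q = ṁ·Cp·ΔT = 16.07 × 2.41 × (96.6 − 83.8) = 495.73 kJ/s
Heating duty = 1784.6 MJ/h

Q = 1780 MJ/h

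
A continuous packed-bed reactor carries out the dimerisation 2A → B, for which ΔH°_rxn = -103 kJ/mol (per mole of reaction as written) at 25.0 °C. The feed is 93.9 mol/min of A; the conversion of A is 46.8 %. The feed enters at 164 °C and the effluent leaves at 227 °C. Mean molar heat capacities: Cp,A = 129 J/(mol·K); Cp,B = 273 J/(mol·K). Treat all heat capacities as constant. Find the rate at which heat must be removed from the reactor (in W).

Extent of reaction ξ = 0.468 × 93.9 / 2 = 21.973 mol/min
Reaction term: ξ·ΔH°_rxn = 21.973 × -103 = -2263.2 kJ/min
Sensible, feed 164→25 °C: -1683.7 kJ/min
Outlet flows (mol/min): A 49.955, B 21.973
Sensible, products 25→227 °C: 2513.4 kJ/min
Q = ΔH = -1433.5 kJ/min = -23.891 kW
Heat removed = 23891 W

Q_out = 23900 W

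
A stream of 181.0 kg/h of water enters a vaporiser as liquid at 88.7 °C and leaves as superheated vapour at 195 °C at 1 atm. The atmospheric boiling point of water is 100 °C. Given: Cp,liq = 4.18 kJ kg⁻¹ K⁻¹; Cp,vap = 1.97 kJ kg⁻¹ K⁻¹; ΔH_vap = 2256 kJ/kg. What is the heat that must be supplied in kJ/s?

Q = 125 kJ/s

liquid 88.7→100 °C: 47.234 kJ/kg
vaporisation at 100 °C: 2256 kJ/kg
vapour 100→195 °C: 187.15 kJ/kg
Δh = 47.234 + 2256 + 187.15 = 2490.4 kJ/kg
Q = ṁ·Δh = 181.0 kg/h × 2490.4 kJ/kg = 450760 kJ/h
|Q| = 125.21 kW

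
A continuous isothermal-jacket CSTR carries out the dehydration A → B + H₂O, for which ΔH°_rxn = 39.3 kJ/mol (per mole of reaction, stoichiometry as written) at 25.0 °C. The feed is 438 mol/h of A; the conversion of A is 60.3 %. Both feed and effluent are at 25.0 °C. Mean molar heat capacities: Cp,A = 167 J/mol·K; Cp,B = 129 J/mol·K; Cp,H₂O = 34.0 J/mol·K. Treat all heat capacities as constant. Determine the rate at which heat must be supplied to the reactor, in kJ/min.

Extent of reaction ξ = 0.603 × 438 = 264.11 mol/h
Reaction term: ξ·ΔH°_rxn = 264.11 × 39.3 = 10380 kJ/h
Q = ΔH = 10380 kJ/h = 2.8832 kW
Heat supplied = 172.99 kJ/min

Q_in = 173 kJ/min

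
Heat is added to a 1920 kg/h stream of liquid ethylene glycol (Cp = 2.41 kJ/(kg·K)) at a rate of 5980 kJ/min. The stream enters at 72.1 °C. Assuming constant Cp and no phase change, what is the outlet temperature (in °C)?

Q = 5980 kJ/min = 358800 kJ/h
ΔT = Q/(ṁ·Cp) = 358800/(1920×2.41) = 77.541 K
T_out = 72.1 + 77.541 = 149.64 °C

T_out = 150 °C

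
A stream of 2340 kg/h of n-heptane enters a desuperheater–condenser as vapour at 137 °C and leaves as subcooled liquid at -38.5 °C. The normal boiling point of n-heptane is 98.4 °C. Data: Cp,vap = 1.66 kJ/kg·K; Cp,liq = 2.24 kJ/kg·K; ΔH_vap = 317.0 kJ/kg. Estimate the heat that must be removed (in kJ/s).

vapour 137→98.4 °C: -64.076 kJ/kg
condensation at 98.4 °C: -317 kJ/kg
liquid 98.4→-38.5 °C: -306.66 kJ/kg
Δh = -64.076 + -317 + -306.66 = -687.73 kJ/kg
Q = ṁ·Δh = 2340 kg/h × -687.73 kJ/kg = -1.6093e+06 kJ/h
|Q| = 447.03 kW

Q_c = 447 kJ/s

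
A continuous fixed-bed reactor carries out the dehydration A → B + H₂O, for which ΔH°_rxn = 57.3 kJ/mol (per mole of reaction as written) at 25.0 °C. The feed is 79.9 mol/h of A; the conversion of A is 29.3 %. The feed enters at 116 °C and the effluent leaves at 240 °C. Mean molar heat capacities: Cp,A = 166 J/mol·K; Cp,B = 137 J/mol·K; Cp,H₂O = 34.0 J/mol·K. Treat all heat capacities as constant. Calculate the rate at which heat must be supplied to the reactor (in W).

Extent of reaction ξ = 0.293 × 79.9 = 23.411 mol/h
Reaction term: ξ·ΔH°_rxn = 23.411 × 57.3 = 1341.4 kJ/h
Sensible, feed 116→25 °C: -1207 kJ/h
Outlet flows (mol/h): A 56.489, B 23.411, H₂O 23.411
Sensible, products 25→240 °C: 2876.8 kJ/h
Q = ΔH = 3011.3 kJ/h = 0.83646 kW
Heat supplied = 836.46 W

Q_in = 836 W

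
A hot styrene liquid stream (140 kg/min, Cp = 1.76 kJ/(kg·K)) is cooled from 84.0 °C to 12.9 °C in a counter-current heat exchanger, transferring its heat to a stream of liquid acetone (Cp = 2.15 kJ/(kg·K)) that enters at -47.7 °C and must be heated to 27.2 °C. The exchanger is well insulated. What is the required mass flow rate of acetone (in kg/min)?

Heat released by hot stream: Q = 140 × 1.76 × (84.0 − 12.9) = 17519 kJ/min
Energy balance on cold side (adiabatic exchanger): Q = ṁ_c·Cp_c·(T_c,out − T_c,in)
ṁ_c = 17519 / [2.15 × (27.2 − -47.7)] = 108.79 kg/min

ṁ_c = 109 kg/min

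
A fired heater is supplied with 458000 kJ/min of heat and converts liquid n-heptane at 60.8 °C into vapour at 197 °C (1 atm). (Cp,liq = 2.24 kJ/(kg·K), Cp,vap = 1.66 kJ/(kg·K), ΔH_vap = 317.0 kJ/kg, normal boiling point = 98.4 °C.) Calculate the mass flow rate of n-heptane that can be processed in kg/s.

ṁ = 13.5 kg/s

Δh = 2.24×(98.4−60.8) + 317.0 + 1.66×(197−98.4) = 564.9 kJ/kg
Q = 458000 kJ/min = 7633.3 kJ/s = 7633.3 kJ/s
ṁ = Q/Δh = 7633.3 / 564.9 = 13.513 kg/s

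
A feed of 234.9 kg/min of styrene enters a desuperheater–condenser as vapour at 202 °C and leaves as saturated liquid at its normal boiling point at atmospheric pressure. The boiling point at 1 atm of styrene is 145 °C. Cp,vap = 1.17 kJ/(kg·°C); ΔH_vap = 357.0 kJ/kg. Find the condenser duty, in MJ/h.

Q_c = 5970 MJ/h

vapour 202→145 °C: -66.69 kJ/kg
condensation at 145 °C: -357 kJ/kg
Δh = -66.69 + -357 = -423.69 kJ/kg
Q = ṁ·Δh = 234.9 kg/min × -423.69 kJ/kg = -99525 kJ/min
|Q| = 1658.7 kW = 5971.5 MJ/h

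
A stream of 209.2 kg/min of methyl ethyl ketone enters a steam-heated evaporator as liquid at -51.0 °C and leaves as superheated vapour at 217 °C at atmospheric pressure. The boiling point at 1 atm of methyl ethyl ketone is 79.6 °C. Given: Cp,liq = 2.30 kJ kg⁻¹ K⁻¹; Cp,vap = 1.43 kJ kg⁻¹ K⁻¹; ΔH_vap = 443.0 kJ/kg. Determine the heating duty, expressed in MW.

liquid -51.0→79.6 °C: 300.38 kJ/kg
vaporisation at 79.6 °C: 443 kJ/kg
vapour 79.6→217 °C: 196.48 kJ/kg
Δh = 300.38 + 443 + 196.48 = 939.86 kJ/kg
Q = ṁ·Δh = 209.2 kg/min × 939.86 kJ/kg = 196620 kJ/min
|Q| = 3277 kW = 3.277 MW

Q = 3.28 MW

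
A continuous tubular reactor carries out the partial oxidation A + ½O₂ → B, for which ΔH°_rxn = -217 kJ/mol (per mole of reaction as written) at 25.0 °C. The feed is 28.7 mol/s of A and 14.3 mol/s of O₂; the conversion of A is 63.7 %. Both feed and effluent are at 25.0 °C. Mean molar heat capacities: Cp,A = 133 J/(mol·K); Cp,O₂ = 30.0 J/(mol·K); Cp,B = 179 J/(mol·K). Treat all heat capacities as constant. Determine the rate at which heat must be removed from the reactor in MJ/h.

Extent of reaction ξ = 0.637 × 28.7 = 18.282 mol/s
Reaction term: ξ·ΔH°_rxn = 18.282 × -217 = -3967.2 kJ/s
Q = ΔH = -3967.2 kJ/s = -3967.2 kW
Heat removed = 14282 MJ/h

Q_out = 14300 MJ/h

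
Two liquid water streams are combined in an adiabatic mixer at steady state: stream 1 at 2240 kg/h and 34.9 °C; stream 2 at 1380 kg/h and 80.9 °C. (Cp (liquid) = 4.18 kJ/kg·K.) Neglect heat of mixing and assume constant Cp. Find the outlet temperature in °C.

T_out = 52.4 °C

No heat crosses the boundary, so H_out = H_in.
Σ ṁᵢCp,ᵢTᵢ = 2240×4.18×34.9 + 1380×4.18×80.9 = 793440
Σ ṁᵢCp,ᵢ = 2240×4.18 + 1380×4.18 = 15132
T_out = 793440 / 15132 = 52.436 °C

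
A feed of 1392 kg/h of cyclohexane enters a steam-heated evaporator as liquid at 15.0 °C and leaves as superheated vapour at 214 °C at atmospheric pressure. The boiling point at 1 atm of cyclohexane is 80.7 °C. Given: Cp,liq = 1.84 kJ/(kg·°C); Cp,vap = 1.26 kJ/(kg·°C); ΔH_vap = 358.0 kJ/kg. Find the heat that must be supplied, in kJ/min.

Q = 15000 kJ/min

liquid 15.0→80.7 °C: 120.89 kJ/kg
vaporisation at 80.7 °C: 358 kJ/kg
vapour 80.7→214 °C: 167.96 kJ/kg
Δh = 120.89 + 358 + 167.96 = 646.85 kJ/kg
Q = ṁ·Δh = 1392 kg/h × 646.85 kJ/kg = 900410 kJ/h
|Q| = 250.11 kW = 15007 kJ/min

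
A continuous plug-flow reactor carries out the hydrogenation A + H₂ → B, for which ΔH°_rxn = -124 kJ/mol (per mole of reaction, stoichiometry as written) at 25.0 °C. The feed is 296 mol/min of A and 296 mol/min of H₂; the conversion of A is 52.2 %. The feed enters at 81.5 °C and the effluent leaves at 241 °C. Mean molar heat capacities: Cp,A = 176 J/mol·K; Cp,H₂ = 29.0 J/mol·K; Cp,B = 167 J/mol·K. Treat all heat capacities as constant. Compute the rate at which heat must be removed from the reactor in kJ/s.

Extent of reaction ξ = 0.522 × 296 = 154.51 mol/min
Reaction term: ξ·ΔH°_rxn = 154.51 × -124 = -19159 kJ/min
Sensible, feed 81.5→25 °C: -3428.4 kJ/min
Outlet flows (mol/min): A 141.49, H₂ 141.49, B 154.51
Sensible, products 25→241 °C: 11839 kJ/min
Q = ΔH = -10749 kJ/min = -179.15 kW
Heat removed = 179.15 kJ/s

Q_out = 179 kJ/s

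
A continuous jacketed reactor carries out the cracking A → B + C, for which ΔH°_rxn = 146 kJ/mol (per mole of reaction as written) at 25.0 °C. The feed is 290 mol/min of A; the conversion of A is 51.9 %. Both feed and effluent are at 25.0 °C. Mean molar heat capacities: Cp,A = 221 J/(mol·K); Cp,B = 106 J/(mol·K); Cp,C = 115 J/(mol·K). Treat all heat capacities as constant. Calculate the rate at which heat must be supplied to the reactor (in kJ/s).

Extent of reaction ξ = 0.519 × 290 = 150.51 mol/min
Reaction term: ξ·ΔH°_rxn = 150.51 × 146 = 21974 kJ/min
Q = ΔH = 21974 kJ/min = 366.24 kW
Heat supplied = 366.24 kJ/s

Q_in = 366 kJ/s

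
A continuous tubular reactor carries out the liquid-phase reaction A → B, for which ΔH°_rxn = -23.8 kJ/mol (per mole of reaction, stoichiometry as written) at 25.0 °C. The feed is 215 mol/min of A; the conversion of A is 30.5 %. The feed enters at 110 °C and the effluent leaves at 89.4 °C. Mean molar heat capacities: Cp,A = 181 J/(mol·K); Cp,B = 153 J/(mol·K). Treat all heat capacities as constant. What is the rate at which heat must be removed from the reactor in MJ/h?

Q_out = 149 MJ/h

Extent of reaction ξ = 0.305 × 215 = 65.575 mol/min
Reaction term: ξ·ΔH°_rxn = 65.575 × -23.8 = -1560.7 kJ/min
Sensible, feed 110→25 °C: -3307.8 kJ/min
Outlet flows (mol/min): A 149.43, B 65.575
Sensible, products 25→89.4 °C: 2387.9 kJ/min
Q = ΔH = -2480.6 kJ/min = -41.343 kW
Heat removed = 148.83 MJ/h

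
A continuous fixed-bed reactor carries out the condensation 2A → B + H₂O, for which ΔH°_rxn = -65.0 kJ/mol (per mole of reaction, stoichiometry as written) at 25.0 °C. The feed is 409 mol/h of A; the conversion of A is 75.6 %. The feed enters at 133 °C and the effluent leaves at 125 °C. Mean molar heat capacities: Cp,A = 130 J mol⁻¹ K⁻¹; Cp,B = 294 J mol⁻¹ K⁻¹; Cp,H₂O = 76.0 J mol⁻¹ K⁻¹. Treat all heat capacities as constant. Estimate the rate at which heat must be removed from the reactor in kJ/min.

Q_out = 146 kJ/min

Extent of reaction ξ = 0.756 × 409 / 2 = 154.6 mol/h
Reaction term: ξ·ΔH°_rxn = 154.6 × -65.0 = -10049 kJ/h
Sensible, feed 133→25 °C: -5742.4 kJ/h
Outlet flows (mol/h): A 99.796, B 154.6, H₂O 154.6
Sensible, products 25→125 °C: 7017.6 kJ/h
Q = ΔH = -8773.9 kJ/h = -2.4372 kW
Heat removed = 146.23 kJ/min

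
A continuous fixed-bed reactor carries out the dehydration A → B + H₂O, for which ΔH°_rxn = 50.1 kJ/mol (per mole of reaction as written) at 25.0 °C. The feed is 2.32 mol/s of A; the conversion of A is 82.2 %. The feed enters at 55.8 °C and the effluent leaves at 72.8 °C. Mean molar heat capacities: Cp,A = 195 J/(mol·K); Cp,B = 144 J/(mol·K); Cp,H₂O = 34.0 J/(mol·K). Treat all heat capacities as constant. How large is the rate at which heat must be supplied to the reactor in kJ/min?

Q_in = 6100 kJ/min

Extent of reaction ξ = 0.822 × 2.32 = 1.907 mol/s
Reaction term: ξ·ΔH°_rxn = 1.907 × 50.1 = 95.543 kJ/s
Sensible, feed 55.8→25 °C: -13.934 kJ/s
Outlet flows (mol/s): A 0.41296, B 1.907, H₂O 1.907
Sensible, products 25→72.8 °C: 20.075 kJ/s
Q = ΔH = 101.68 kJ/s = 101.68 kW
Heat supplied = 6101 kJ/min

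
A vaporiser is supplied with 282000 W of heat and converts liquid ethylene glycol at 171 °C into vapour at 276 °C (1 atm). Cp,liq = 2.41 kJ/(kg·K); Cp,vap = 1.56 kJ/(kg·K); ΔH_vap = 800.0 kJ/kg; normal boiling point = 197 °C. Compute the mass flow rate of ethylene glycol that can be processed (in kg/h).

ṁ = 1030 kg/h

Δh = 2.41×(197−171) + 800.0 + 1.56×(276−197) = 985.9 kJ/kg
Q = 282000 W = 282 kJ/s = 1.0152e+06 kJ/h
ṁ = Q/Δh = 1.0152e+06 / 985.9 = 1029.7 kg/h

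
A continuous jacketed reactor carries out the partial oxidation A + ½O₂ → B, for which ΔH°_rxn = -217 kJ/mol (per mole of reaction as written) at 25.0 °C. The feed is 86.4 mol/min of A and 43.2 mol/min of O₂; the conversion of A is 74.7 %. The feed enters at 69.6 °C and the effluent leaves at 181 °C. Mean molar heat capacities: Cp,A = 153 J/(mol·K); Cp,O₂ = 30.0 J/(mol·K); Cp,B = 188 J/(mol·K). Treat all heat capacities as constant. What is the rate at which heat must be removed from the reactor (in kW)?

Q_out = 203 kW

Extent of reaction ξ = 0.747 × 86.4 = 64.541 mol/min
Reaction term: ξ·ΔH°_rxn = 64.541 × -217 = -14005 kJ/min
Sensible, feed 69.6→25 °C: -647.38 kJ/min
Outlet flows (mol/min): A 21.859, O₂ 10.93, B 64.541
Sensible, products 25→181 °C: 2465.7 kJ/min
Q = ΔH = -12187 kJ/min = -203.12 kW
Heat removed = 203.12 kW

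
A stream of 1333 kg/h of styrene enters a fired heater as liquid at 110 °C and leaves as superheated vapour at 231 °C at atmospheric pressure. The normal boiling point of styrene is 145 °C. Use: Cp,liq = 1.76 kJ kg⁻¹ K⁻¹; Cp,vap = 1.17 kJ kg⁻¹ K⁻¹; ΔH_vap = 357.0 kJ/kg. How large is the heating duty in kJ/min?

Q = 11500 kJ/min

liquid 110→145 °C: 61.6 kJ/kg
vaporisation at 145 °C: 357 kJ/kg
vapour 145→231 °C: 100.62 kJ/kg
Δh = 61.6 + 357 + 100.62 = 519.22 kJ/kg
Q = ṁ·Δh = 1333 kg/h × 519.22 kJ/kg = 692120 kJ/h
|Q| = 192.26 kW = 11535 kJ/min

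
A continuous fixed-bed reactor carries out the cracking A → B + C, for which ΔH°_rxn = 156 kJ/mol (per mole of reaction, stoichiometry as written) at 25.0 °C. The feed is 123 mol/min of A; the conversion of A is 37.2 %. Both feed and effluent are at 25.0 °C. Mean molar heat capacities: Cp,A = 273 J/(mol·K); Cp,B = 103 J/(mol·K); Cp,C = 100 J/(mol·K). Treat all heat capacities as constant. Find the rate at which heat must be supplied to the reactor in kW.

Extent of reaction ξ = 0.372 × 123 = 45.756 mol/min
Reaction term: ξ·ΔH°_rxn = 45.756 × 156 = 7137.9 kJ/min
Q = ΔH = 7137.9 kJ/min = 118.97 kW
Heat supplied = 118.97 kW

Q_in = 119 kW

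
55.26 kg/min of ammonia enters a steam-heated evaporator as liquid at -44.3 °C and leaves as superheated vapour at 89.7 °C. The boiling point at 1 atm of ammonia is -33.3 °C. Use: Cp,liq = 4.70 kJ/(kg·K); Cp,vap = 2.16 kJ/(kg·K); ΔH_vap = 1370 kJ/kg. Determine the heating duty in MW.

Q = 1.55 MW

liquid -44.3→-33.3 °C: 51.7 kJ/kg
vaporisation at -33.3 °C: 1370 kJ/kg
vapour -33.3→89.7 °C: 265.68 kJ/kg
Δh = 51.7 + 1370 + 265.68 = 1687.4 kJ/kg
Q = ṁ·Δh = 55.26 kg/min × 1687.4 kJ/kg = 93245 kJ/min
|Q| = 1554.1 kW = 1.5541 MW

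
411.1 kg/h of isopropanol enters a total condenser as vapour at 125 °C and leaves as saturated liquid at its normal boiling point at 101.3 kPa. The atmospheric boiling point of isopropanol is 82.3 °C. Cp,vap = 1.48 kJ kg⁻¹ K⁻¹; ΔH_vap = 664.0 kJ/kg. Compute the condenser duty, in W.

Q_c = 83000 W

vapour 125→82.3 °C: -63.196 kJ/kg
condensation at 82.3 °C: -664 kJ/kg
Δh = -63.196 + -664 = -727.2 kJ/kg
Q = ṁ·Δh = 411.1 kg/h × -727.2 kJ/kg = -298950 kJ/h
|Q| = 83.042 kW = 83042 W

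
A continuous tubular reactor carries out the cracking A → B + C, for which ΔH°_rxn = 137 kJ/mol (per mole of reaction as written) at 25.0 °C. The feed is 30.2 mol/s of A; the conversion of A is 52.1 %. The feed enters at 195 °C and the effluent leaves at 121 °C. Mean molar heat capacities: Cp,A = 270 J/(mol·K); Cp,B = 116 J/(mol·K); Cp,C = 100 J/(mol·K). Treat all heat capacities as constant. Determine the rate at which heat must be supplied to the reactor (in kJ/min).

Extent of reaction ξ = 0.521 × 30.2 = 15.734 mol/s
Reaction term: ξ·ΔH°_rxn = 15.734 × 137 = 2155.6 kJ/s
Sensible, feed 195→25 °C: -1386.2 kJ/s
Outlet flows (mol/s): A 14.466, B 15.734, C 15.734
Sensible, products 25→121 °C: 701.22 kJ/s
Q = ΔH = 1470.6 kJ/s = 1470.6 kW
Heat supplied = 88237 kJ/min

Q_in = 88200 kJ/min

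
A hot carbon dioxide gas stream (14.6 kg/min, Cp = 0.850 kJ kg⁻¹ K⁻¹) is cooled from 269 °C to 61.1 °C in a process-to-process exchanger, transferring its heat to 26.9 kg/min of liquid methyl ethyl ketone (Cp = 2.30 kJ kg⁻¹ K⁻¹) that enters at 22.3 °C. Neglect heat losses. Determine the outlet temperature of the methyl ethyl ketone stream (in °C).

Heat released by hot stream: Q = 14.6 × 0.850 × (269 − 61.1) = 2580 kJ/min
Energy balance on cold side (adiabatic exchanger): Q = ṁ_c·Cp_c·(T_c,out − T_c,in)
T_c,out = 22.3 + 2580/(26.9 × 2.30) = 64.001 °C

T_c,out = 64.0 °C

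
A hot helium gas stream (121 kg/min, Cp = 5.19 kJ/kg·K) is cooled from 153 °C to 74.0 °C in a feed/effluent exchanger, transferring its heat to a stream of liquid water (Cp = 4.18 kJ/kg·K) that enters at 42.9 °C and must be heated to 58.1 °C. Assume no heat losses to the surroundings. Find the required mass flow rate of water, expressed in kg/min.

ṁ_c = 781 kg/min

Heat released by hot stream: Q = 121 × 5.19 × (153 − 74.0) = 49611 kJ/min
Energy balance on cold side (adiabatic exchanger): Q = ṁ_c·Cp_c·(T_c,out − T_c,in)
ṁ_c = 49611 / [4.18 × (58.1 − 42.9)] = 780.84 kg/min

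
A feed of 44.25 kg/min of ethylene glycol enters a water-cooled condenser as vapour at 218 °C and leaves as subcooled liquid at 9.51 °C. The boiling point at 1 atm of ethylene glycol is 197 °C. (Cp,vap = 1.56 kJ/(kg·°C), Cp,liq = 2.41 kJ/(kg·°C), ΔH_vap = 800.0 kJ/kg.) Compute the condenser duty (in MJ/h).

Q_c = 3410 MJ/h

vapour 218→197 °C: -32.76 kJ/kg
condensation at 197 °C: -800 kJ/kg
liquid 197→9.51 °C: -451.85 kJ/kg
Δh = -32.76 + -800 + -451.85 = -1284.6 kJ/kg
Q = ṁ·Δh = 44.25 kg/min × -1284.6 kJ/kg = -56844 kJ/min
|Q| = 947.4 kW = 3410.6 MJ/h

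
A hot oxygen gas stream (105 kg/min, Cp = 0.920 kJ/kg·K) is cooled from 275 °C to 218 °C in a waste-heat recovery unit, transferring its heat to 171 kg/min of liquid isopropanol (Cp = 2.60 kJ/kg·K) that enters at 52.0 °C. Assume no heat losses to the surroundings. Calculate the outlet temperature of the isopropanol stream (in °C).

Heat released by hot stream: Q = 105 × 0.920 × (275 − 218) = 5506.2 kJ/min
Energy balance on cold side (adiabatic exchanger): Q = ṁ_c·Cp_c·(T_c,out − T_c,in)
T_c,out = 52.0 + 5506.2/(171 × 2.60) = 64.385 °C

T_c,out = 64.4 °C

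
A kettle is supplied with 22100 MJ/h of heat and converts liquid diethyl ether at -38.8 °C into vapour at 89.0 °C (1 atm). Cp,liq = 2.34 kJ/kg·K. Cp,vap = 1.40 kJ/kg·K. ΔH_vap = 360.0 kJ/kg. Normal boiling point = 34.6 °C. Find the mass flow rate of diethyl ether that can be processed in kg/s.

Δh = 2.34×(34.6−-38.8) + 360.0 + 1.40×(89.0−34.6) = 607.92 kJ/kg
Q = 22100 MJ/h = 6138.9 kJ/s = 6138.9 kJ/s
ṁ = Q/Δh = 6138.9 / 607.92 = 10.098 kg/s

ṁ = 10.1 kg/s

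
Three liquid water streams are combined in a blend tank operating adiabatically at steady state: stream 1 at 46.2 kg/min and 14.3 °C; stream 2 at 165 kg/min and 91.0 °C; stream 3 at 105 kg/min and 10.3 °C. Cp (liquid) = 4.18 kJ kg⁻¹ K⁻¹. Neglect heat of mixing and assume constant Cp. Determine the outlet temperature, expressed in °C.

No heat crosses the boundary, so H_out = H_in.
T_out = Σ ṁᵢCp,ᵢTᵢ / Σ ṁᵢCp,ᵢ
      = 70045 / 1321.7 = 52.995 °C

T_out = 53.0 °C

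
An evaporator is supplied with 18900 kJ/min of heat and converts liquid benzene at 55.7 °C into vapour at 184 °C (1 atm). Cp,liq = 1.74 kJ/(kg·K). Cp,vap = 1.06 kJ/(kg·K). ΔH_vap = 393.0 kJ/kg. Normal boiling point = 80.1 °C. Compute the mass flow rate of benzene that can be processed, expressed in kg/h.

ṁ = 2080 kg/h

Δh = 1.74×(80.1−55.7) + 393.0 + 1.06×(184−80.1) = 545.59 kJ/kg
Q = 18900 kJ/min = 315 kJ/s = 1.134e+06 kJ/h
ṁ = Q/Δh = 1.134e+06 / 545.59 = 2078.5 kg/h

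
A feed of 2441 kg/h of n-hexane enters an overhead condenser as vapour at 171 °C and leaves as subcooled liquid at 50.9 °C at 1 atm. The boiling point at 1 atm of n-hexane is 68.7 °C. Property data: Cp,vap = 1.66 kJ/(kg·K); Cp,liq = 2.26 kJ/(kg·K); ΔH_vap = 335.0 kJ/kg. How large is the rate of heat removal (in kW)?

Q_c = 370 kW

vapour 171→68.7 °C: -169.82 kJ/kg
condensation at 68.7 °C: -335 kJ/kg
liquid 68.7→50.9 °C: -40.228 kJ/kg
Δh = -169.82 + -335 + -40.228 = -545.05 kJ/kg
Q = ṁ·Δh = 2441 kg/h × -545.05 kJ/kg = -1.3305e+06 kJ/h
|Q| = 369.57 kW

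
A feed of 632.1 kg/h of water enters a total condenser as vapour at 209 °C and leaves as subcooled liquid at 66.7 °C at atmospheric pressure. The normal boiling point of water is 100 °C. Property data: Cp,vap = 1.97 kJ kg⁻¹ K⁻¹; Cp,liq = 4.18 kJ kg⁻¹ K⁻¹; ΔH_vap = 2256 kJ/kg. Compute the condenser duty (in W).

vapour 209→100 °C: -214.73 kJ/kg
condensation at 100 °C: -2256 kJ/kg
liquid 100→66.7 °C: -139.19 kJ/kg
Δh = -214.73 + -2256 + -139.19 = -2609.9 kJ/kg
Q = ṁ·Δh = 632.1 kg/h × -2609.9 kJ/kg = -1.6497e+06 kJ/h
|Q| = 458.26 kW = 458260 W

Q_c = 458000 W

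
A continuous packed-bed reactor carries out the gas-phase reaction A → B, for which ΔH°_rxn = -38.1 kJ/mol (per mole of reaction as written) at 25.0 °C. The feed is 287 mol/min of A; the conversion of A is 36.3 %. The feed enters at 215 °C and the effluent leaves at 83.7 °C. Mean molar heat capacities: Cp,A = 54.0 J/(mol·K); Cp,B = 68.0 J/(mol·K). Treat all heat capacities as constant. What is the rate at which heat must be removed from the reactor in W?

Q_out = 98600 W

Extent of reaction ξ = 0.363 × 287 = 104.18 mol/min
Reaction term: ξ·ΔH°_rxn = 104.18 × -38.1 = -3969.3 kJ/min
Sensible, feed 215→25 °C: -2944.6 kJ/min
Outlet flows (mol/min): A 182.82, B 104.18
Sensible, products 25→83.7 °C: 995.35 kJ/min
Q = ΔH = -5918.6 kJ/min = -98.643 kW
Heat removed = 98643 W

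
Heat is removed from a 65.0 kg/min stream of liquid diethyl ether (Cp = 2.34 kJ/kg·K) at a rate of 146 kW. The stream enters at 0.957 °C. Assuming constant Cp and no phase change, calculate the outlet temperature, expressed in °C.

Q = 146 kW = 8760 kJ/min
ΔT = Q/(ṁ·Cp) = 8760/(65.0×2.34) = 57.594 K
T_out = 0.957 − 57.594 = -56.637 °C

T_out = -56.6 °C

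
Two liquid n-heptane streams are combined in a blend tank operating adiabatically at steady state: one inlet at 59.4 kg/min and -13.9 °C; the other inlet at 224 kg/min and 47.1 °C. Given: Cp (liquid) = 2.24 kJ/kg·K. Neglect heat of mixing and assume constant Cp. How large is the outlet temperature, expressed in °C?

T_out = 34.3 °C

Adiabatic, steady state ⇒ Σ ṁᵢCp,ᵢ(T_out − Tᵢ) = 0
T_out = Σ ṁᵢCp,ᵢTᵢ / Σ ṁᵢCp,ᵢ
      = 21783 / 634.82 = 34.315 °C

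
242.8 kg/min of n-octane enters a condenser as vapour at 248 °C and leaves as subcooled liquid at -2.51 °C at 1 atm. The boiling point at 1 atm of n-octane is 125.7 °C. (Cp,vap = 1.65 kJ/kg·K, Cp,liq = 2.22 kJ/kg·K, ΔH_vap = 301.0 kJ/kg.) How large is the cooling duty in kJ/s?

vapour 248→125.7 °C: -201.79 kJ/kg
condensation at 125.7 °C: -301 kJ/kg
liquid 125.7→-2.51 °C: -284.63 kJ/kg
Δh = -201.79 + -301 + -284.63 = -787.42 kJ/kg
Q = ṁ·Δh = 242.8 kg/min × -787.42 kJ/kg = -191190 kJ/min
|Q| = 3186.4 kW

Q_c = 3190 kJ/s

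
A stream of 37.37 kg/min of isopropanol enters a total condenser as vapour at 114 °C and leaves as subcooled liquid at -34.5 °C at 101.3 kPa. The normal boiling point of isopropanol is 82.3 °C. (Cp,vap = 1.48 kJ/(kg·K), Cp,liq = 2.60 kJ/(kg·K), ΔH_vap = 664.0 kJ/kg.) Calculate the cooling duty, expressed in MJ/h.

Q_c = 2270 MJ/h

vapour 114→82.3 °C: -46.916 kJ/kg
condensation at 82.3 °C: -664 kJ/kg
liquid 82.3→-34.5 °C: -303.68 kJ/kg
Δh = -46.916 + -664 + -303.68 = -1014.6 kJ/kg
Q = ṁ·Δh = 37.37 kg/min × -1014.6 kJ/kg = -37915 kJ/min
|Q| = 631.92 kW = 2274.9 MJ/h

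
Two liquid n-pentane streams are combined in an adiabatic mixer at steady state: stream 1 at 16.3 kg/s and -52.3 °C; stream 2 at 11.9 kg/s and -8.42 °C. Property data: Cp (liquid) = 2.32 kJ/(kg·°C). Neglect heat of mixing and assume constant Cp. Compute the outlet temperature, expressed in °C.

T_out = -33.8 °C

No heat crosses the boundary, so H_out = H_in.
T_out = Σ ṁᵢCp,ᵢTᵢ / Σ ṁᵢCp,ᵢ
      = -2210.2 / 65.424 = -33.783 °C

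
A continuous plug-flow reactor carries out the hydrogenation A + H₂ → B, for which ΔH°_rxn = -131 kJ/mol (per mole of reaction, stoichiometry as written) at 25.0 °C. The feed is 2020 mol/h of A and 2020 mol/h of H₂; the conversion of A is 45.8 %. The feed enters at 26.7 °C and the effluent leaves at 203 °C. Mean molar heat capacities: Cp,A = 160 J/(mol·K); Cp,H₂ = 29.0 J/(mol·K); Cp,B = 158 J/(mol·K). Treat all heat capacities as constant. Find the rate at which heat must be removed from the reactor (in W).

Extent of reaction ξ = 0.458 × 2020 = 925.16 mol/h
Reaction term: ξ·ΔH°_rxn = 925.16 × -131 = -121200 kJ/h
Sensible, feed 26.7→25 °C: -649.03 kJ/h
Outlet flows (mol/h): A 1094.8, H₂ 1094.8, B 925.16
Sensible, products 25→203 °C: 62852 kJ/h
Q = ΔH = -58993 kJ/h = -16.387 kW
Heat removed = 16387 W

Q_out = 16400 W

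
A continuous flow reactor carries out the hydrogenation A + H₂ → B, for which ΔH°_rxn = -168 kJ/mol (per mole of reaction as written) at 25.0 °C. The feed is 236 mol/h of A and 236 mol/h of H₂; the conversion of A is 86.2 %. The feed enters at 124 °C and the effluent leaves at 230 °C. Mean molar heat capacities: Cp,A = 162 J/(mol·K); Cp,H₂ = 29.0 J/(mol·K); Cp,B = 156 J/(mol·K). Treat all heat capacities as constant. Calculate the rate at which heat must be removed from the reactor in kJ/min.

Q_out = 514 kJ/min

Extent of reaction ξ = 0.862 × 236 = 203.43 mol/h
Reaction term: ξ·ΔH°_rxn = 203.43 × -168 = -34177 kJ/h
Sensible, feed 124→25 °C: -4462.5 kJ/h
Outlet flows (mol/h): A 32.568, H₂ 32.568, B 203.43
Sensible, products 25→230 °C: 7781 kJ/h
Q = ΔH = -30858 kJ/h = -8.5717 kW
Heat removed = 514.3 kJ/min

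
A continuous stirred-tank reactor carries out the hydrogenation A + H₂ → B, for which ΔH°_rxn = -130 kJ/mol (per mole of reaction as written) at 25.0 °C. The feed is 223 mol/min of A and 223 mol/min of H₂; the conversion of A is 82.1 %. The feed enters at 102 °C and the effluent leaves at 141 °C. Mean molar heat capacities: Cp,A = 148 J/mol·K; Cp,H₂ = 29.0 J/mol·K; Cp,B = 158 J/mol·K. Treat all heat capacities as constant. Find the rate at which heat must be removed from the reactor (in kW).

Q_out = 378 kW

Extent of reaction ξ = 0.821 × 223 = 183.08 mol/min
Reaction term: ξ·ΔH°_rxn = 183.08 × -130 = -23801 kJ/min
Sensible, feed 102→25 °C: -3039.3 kJ/min
Outlet flows (mol/min): A 39.917, H₂ 39.917, B 183.08
Sensible, products 25→141 °C: 4175.1 kJ/min
Q = ΔH = -22665 kJ/min = -377.75 kW
Heat removed = 377.75 kW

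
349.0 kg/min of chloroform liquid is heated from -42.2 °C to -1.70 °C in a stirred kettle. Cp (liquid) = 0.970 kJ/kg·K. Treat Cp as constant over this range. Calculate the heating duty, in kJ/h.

Q = 823000 kJ/h

Q = ṁ·Cp·ΔT = 349.0 × 0.970 × (-1.70 − -42.2) = 13710 kJ/min
Converting: 13710 / 60 s = 228.51 kW
Heating duty = 822630 kJ/h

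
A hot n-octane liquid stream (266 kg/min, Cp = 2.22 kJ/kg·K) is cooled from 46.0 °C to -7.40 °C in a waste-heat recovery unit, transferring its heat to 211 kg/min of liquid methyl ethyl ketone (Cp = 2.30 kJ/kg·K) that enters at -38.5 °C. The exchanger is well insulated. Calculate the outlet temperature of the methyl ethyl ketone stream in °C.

Heat released by hot stream: Q = 266 × 2.22 × (46.0 − -7.40) = 31534 kJ/min
Energy balance on cold side (adiabatic exchanger): Q = ṁ_c·Cp_c·(T_c,out − T_c,in)
T_c,out = -38.5 + 31534/(211 × 2.30) = 26.478 °C

T_c,out = 26.5 °C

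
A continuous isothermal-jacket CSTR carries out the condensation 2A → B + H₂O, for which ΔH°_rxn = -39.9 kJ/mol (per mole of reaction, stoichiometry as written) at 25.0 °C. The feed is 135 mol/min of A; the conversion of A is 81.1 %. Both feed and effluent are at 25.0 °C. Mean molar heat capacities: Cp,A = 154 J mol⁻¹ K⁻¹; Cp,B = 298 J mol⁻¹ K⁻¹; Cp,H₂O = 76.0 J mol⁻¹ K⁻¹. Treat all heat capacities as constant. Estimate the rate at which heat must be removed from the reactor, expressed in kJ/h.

Extent of reaction ξ = 0.811 × 135 / 2 = 54.743 mol/min
Reaction term: ξ·ΔH°_rxn = 54.743 × -39.9 = -2184.2 kJ/min
Q = ΔH = -2184.2 kJ/min = -36.404 kW
Heat removed = 131050 kJ/h

Q_out = 131000 kJ/h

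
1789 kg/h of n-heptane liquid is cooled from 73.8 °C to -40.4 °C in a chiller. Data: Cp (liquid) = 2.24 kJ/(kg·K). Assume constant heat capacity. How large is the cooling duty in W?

Q = ṁ·Cp·ΔT = 1789 × 2.24 × (-40.4 − 73.8) = -457640 kJ/h
Converting: 457640 / 3600 s = 127.12 kW
Cooling duty = 127120 W

Q_c = 127000 W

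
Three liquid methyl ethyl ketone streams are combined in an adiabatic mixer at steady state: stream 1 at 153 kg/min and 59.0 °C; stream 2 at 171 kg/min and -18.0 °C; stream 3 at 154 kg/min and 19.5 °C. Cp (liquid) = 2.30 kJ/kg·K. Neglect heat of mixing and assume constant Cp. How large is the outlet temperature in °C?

Energy balance with Q = 0: Σ ṁᵢCp,ᵢ(T_out − Tᵢ) = 0
T_out = Σ ṁᵢCp,ᵢTᵢ / Σ ṁᵢCp,ᵢ
      = 20590 / 1099.4 = 18.728 °C

T_out = 18.7 °C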